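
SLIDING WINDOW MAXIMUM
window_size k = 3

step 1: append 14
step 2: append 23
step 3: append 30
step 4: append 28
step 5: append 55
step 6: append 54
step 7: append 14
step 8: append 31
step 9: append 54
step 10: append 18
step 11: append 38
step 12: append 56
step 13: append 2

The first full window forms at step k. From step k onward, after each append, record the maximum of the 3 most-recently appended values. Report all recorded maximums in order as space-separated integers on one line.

Answer: 30 30 55 55 55 54 54 54 54 56 56

Derivation:
step 1: append 14 -> window=[14] (not full yet)
step 2: append 23 -> window=[14, 23] (not full yet)
step 3: append 30 -> window=[14, 23, 30] -> max=30
step 4: append 28 -> window=[23, 30, 28] -> max=30
step 5: append 55 -> window=[30, 28, 55] -> max=55
step 6: append 54 -> window=[28, 55, 54] -> max=55
step 7: append 14 -> window=[55, 54, 14] -> max=55
step 8: append 31 -> window=[54, 14, 31] -> max=54
step 9: append 54 -> window=[14, 31, 54] -> max=54
step 10: append 18 -> window=[31, 54, 18] -> max=54
step 11: append 38 -> window=[54, 18, 38] -> max=54
step 12: append 56 -> window=[18, 38, 56] -> max=56
step 13: append 2 -> window=[38, 56, 2] -> max=56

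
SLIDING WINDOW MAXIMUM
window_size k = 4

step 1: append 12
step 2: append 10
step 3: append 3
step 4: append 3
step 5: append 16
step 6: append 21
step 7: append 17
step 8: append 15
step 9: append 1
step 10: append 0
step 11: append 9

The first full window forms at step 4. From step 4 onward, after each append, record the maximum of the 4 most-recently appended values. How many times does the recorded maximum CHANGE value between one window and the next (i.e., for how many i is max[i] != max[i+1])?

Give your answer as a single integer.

step 1: append 12 -> window=[12] (not full yet)
step 2: append 10 -> window=[12, 10] (not full yet)
step 3: append 3 -> window=[12, 10, 3] (not full yet)
step 4: append 3 -> window=[12, 10, 3, 3] -> max=12
step 5: append 16 -> window=[10, 3, 3, 16] -> max=16
step 6: append 21 -> window=[3, 3, 16, 21] -> max=21
step 7: append 17 -> window=[3, 16, 21, 17] -> max=21
step 8: append 15 -> window=[16, 21, 17, 15] -> max=21
step 9: append 1 -> window=[21, 17, 15, 1] -> max=21
step 10: append 0 -> window=[17, 15, 1, 0] -> max=17
step 11: append 9 -> window=[15, 1, 0, 9] -> max=15
Recorded maximums: 12 16 21 21 21 21 17 15
Changes between consecutive maximums: 4

Answer: 4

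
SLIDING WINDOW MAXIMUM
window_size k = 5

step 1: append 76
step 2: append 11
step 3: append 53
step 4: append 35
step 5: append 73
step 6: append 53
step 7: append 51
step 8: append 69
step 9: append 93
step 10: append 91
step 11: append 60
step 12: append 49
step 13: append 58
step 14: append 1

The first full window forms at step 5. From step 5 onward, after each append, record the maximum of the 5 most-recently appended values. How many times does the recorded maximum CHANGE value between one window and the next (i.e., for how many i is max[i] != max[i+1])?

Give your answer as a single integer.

step 1: append 76 -> window=[76] (not full yet)
step 2: append 11 -> window=[76, 11] (not full yet)
step 3: append 53 -> window=[76, 11, 53] (not full yet)
step 4: append 35 -> window=[76, 11, 53, 35] (not full yet)
step 5: append 73 -> window=[76, 11, 53, 35, 73] -> max=76
step 6: append 53 -> window=[11, 53, 35, 73, 53] -> max=73
step 7: append 51 -> window=[53, 35, 73, 53, 51] -> max=73
step 8: append 69 -> window=[35, 73, 53, 51, 69] -> max=73
step 9: append 93 -> window=[73, 53, 51, 69, 93] -> max=93
step 10: append 91 -> window=[53, 51, 69, 93, 91] -> max=93
step 11: append 60 -> window=[51, 69, 93, 91, 60] -> max=93
step 12: append 49 -> window=[69, 93, 91, 60, 49] -> max=93
step 13: append 58 -> window=[93, 91, 60, 49, 58] -> max=93
step 14: append 1 -> window=[91, 60, 49, 58, 1] -> max=91
Recorded maximums: 76 73 73 73 93 93 93 93 93 91
Changes between consecutive maximums: 3

Answer: 3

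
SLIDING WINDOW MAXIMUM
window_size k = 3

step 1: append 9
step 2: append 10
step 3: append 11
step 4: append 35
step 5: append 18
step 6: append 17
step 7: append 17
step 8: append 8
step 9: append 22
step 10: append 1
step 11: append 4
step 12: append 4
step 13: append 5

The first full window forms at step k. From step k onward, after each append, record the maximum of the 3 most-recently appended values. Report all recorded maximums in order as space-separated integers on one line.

step 1: append 9 -> window=[9] (not full yet)
step 2: append 10 -> window=[9, 10] (not full yet)
step 3: append 11 -> window=[9, 10, 11] -> max=11
step 4: append 35 -> window=[10, 11, 35] -> max=35
step 5: append 18 -> window=[11, 35, 18] -> max=35
step 6: append 17 -> window=[35, 18, 17] -> max=35
step 7: append 17 -> window=[18, 17, 17] -> max=18
step 8: append 8 -> window=[17, 17, 8] -> max=17
step 9: append 22 -> window=[17, 8, 22] -> max=22
step 10: append 1 -> window=[8, 22, 1] -> max=22
step 11: append 4 -> window=[22, 1, 4] -> max=22
step 12: append 4 -> window=[1, 4, 4] -> max=4
step 13: append 5 -> window=[4, 4, 5] -> max=5

Answer: 11 35 35 35 18 17 22 22 22 4 5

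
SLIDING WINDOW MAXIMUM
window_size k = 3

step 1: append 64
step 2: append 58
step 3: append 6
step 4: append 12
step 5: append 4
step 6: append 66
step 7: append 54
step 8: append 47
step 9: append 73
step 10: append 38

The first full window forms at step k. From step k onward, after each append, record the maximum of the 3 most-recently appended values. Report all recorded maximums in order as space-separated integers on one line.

step 1: append 64 -> window=[64] (not full yet)
step 2: append 58 -> window=[64, 58] (not full yet)
step 3: append 6 -> window=[64, 58, 6] -> max=64
step 4: append 12 -> window=[58, 6, 12] -> max=58
step 5: append 4 -> window=[6, 12, 4] -> max=12
step 6: append 66 -> window=[12, 4, 66] -> max=66
step 7: append 54 -> window=[4, 66, 54] -> max=66
step 8: append 47 -> window=[66, 54, 47] -> max=66
step 9: append 73 -> window=[54, 47, 73] -> max=73
step 10: append 38 -> window=[47, 73, 38] -> max=73

Answer: 64 58 12 66 66 66 73 73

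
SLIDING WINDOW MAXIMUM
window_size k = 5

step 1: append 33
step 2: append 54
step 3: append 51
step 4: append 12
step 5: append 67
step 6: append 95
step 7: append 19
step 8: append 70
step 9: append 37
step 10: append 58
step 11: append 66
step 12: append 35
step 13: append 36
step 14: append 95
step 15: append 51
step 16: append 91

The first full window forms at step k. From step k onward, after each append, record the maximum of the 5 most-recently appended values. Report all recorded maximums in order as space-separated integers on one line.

step 1: append 33 -> window=[33] (not full yet)
step 2: append 54 -> window=[33, 54] (not full yet)
step 3: append 51 -> window=[33, 54, 51] (not full yet)
step 4: append 12 -> window=[33, 54, 51, 12] (not full yet)
step 5: append 67 -> window=[33, 54, 51, 12, 67] -> max=67
step 6: append 95 -> window=[54, 51, 12, 67, 95] -> max=95
step 7: append 19 -> window=[51, 12, 67, 95, 19] -> max=95
step 8: append 70 -> window=[12, 67, 95, 19, 70] -> max=95
step 9: append 37 -> window=[67, 95, 19, 70, 37] -> max=95
step 10: append 58 -> window=[95, 19, 70, 37, 58] -> max=95
step 11: append 66 -> window=[19, 70, 37, 58, 66] -> max=70
step 12: append 35 -> window=[70, 37, 58, 66, 35] -> max=70
step 13: append 36 -> window=[37, 58, 66, 35, 36] -> max=66
step 14: append 95 -> window=[58, 66, 35, 36, 95] -> max=95
step 15: append 51 -> window=[66, 35, 36, 95, 51] -> max=95
step 16: append 91 -> window=[35, 36, 95, 51, 91] -> max=95

Answer: 67 95 95 95 95 95 70 70 66 95 95 95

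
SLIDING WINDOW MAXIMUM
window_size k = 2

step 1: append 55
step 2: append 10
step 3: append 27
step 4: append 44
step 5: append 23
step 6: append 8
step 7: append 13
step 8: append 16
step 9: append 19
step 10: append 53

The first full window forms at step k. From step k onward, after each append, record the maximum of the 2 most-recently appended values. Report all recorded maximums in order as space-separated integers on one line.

step 1: append 55 -> window=[55] (not full yet)
step 2: append 10 -> window=[55, 10] -> max=55
step 3: append 27 -> window=[10, 27] -> max=27
step 4: append 44 -> window=[27, 44] -> max=44
step 5: append 23 -> window=[44, 23] -> max=44
step 6: append 8 -> window=[23, 8] -> max=23
step 7: append 13 -> window=[8, 13] -> max=13
step 8: append 16 -> window=[13, 16] -> max=16
step 9: append 19 -> window=[16, 19] -> max=19
step 10: append 53 -> window=[19, 53] -> max=53

Answer: 55 27 44 44 23 13 16 19 53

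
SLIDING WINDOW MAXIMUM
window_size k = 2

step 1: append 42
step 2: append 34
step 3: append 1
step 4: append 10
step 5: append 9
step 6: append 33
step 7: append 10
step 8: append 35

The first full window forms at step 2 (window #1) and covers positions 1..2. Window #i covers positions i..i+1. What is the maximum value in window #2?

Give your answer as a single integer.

Answer: 34

Derivation:
step 1: append 42 -> window=[42] (not full yet)
step 2: append 34 -> window=[42, 34] -> max=42
step 3: append 1 -> window=[34, 1] -> max=34
Window #2 max = 34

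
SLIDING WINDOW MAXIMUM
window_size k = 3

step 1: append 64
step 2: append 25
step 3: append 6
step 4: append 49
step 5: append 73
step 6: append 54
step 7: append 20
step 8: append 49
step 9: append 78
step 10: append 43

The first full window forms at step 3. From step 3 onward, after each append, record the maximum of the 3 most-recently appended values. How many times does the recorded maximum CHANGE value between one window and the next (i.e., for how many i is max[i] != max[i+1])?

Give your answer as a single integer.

Answer: 4

Derivation:
step 1: append 64 -> window=[64] (not full yet)
step 2: append 25 -> window=[64, 25] (not full yet)
step 3: append 6 -> window=[64, 25, 6] -> max=64
step 4: append 49 -> window=[25, 6, 49] -> max=49
step 5: append 73 -> window=[6, 49, 73] -> max=73
step 6: append 54 -> window=[49, 73, 54] -> max=73
step 7: append 20 -> window=[73, 54, 20] -> max=73
step 8: append 49 -> window=[54, 20, 49] -> max=54
step 9: append 78 -> window=[20, 49, 78] -> max=78
step 10: append 43 -> window=[49, 78, 43] -> max=78
Recorded maximums: 64 49 73 73 73 54 78 78
Changes between consecutive maximums: 4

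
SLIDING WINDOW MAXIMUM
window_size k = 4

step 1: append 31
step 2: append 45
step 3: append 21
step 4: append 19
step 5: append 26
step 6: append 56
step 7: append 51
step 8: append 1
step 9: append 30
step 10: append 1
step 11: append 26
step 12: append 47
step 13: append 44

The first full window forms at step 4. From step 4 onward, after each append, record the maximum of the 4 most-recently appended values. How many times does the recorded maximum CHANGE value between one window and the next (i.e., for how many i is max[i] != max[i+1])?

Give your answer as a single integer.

Answer: 4

Derivation:
step 1: append 31 -> window=[31] (not full yet)
step 2: append 45 -> window=[31, 45] (not full yet)
step 3: append 21 -> window=[31, 45, 21] (not full yet)
step 4: append 19 -> window=[31, 45, 21, 19] -> max=45
step 5: append 26 -> window=[45, 21, 19, 26] -> max=45
step 6: append 56 -> window=[21, 19, 26, 56] -> max=56
step 7: append 51 -> window=[19, 26, 56, 51] -> max=56
step 8: append 1 -> window=[26, 56, 51, 1] -> max=56
step 9: append 30 -> window=[56, 51, 1, 30] -> max=56
step 10: append 1 -> window=[51, 1, 30, 1] -> max=51
step 11: append 26 -> window=[1, 30, 1, 26] -> max=30
step 12: append 47 -> window=[30, 1, 26, 47] -> max=47
step 13: append 44 -> window=[1, 26, 47, 44] -> max=47
Recorded maximums: 45 45 56 56 56 56 51 30 47 47
Changes between consecutive maximums: 4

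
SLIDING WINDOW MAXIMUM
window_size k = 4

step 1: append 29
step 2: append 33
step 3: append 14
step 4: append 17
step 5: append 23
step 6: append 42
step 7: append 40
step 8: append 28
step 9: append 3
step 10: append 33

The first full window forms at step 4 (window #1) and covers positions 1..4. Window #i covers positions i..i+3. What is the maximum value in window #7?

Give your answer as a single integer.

step 1: append 29 -> window=[29] (not full yet)
step 2: append 33 -> window=[29, 33] (not full yet)
step 3: append 14 -> window=[29, 33, 14] (not full yet)
step 4: append 17 -> window=[29, 33, 14, 17] -> max=33
step 5: append 23 -> window=[33, 14, 17, 23] -> max=33
step 6: append 42 -> window=[14, 17, 23, 42] -> max=42
step 7: append 40 -> window=[17, 23, 42, 40] -> max=42
step 8: append 28 -> window=[23, 42, 40, 28] -> max=42
step 9: append 3 -> window=[42, 40, 28, 3] -> max=42
step 10: append 33 -> window=[40, 28, 3, 33] -> max=40
Window #7 max = 40

Answer: 40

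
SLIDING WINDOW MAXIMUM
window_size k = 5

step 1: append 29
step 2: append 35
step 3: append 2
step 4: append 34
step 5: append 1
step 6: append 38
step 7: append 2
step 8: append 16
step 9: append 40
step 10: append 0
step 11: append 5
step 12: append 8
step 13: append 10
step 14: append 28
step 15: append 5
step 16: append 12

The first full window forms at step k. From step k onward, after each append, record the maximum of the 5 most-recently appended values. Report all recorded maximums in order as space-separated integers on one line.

step 1: append 29 -> window=[29] (not full yet)
step 2: append 35 -> window=[29, 35] (not full yet)
step 3: append 2 -> window=[29, 35, 2] (not full yet)
step 4: append 34 -> window=[29, 35, 2, 34] (not full yet)
step 5: append 1 -> window=[29, 35, 2, 34, 1] -> max=35
step 6: append 38 -> window=[35, 2, 34, 1, 38] -> max=38
step 7: append 2 -> window=[2, 34, 1, 38, 2] -> max=38
step 8: append 16 -> window=[34, 1, 38, 2, 16] -> max=38
step 9: append 40 -> window=[1, 38, 2, 16, 40] -> max=40
step 10: append 0 -> window=[38, 2, 16, 40, 0] -> max=40
step 11: append 5 -> window=[2, 16, 40, 0, 5] -> max=40
step 12: append 8 -> window=[16, 40, 0, 5, 8] -> max=40
step 13: append 10 -> window=[40, 0, 5, 8, 10] -> max=40
step 14: append 28 -> window=[0, 5, 8, 10, 28] -> max=28
step 15: append 5 -> window=[5, 8, 10, 28, 5] -> max=28
step 16: append 12 -> window=[8, 10, 28, 5, 12] -> max=28

Answer: 35 38 38 38 40 40 40 40 40 28 28 28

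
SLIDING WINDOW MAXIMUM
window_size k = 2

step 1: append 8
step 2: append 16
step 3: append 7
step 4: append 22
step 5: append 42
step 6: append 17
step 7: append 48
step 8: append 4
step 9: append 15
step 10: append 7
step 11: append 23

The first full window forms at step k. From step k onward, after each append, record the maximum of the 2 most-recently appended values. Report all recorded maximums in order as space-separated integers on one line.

Answer: 16 16 22 42 42 48 48 15 15 23

Derivation:
step 1: append 8 -> window=[8] (not full yet)
step 2: append 16 -> window=[8, 16] -> max=16
step 3: append 7 -> window=[16, 7] -> max=16
step 4: append 22 -> window=[7, 22] -> max=22
step 5: append 42 -> window=[22, 42] -> max=42
step 6: append 17 -> window=[42, 17] -> max=42
step 7: append 48 -> window=[17, 48] -> max=48
step 8: append 4 -> window=[48, 4] -> max=48
step 9: append 15 -> window=[4, 15] -> max=15
step 10: append 7 -> window=[15, 7] -> max=15
step 11: append 23 -> window=[7, 23] -> max=23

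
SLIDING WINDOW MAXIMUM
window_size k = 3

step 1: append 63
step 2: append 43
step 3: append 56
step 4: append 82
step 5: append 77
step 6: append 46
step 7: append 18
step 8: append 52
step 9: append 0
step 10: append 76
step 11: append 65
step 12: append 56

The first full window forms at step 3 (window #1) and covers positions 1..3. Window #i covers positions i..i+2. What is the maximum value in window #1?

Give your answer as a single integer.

step 1: append 63 -> window=[63] (not full yet)
step 2: append 43 -> window=[63, 43] (not full yet)
step 3: append 56 -> window=[63, 43, 56] -> max=63
Window #1 max = 63

Answer: 63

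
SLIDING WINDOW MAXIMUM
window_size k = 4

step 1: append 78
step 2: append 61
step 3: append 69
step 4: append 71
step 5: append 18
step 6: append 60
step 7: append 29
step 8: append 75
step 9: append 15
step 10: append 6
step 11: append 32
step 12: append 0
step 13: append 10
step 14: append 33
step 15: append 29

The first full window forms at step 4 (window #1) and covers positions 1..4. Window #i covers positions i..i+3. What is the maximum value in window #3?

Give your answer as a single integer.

step 1: append 78 -> window=[78] (not full yet)
step 2: append 61 -> window=[78, 61] (not full yet)
step 3: append 69 -> window=[78, 61, 69] (not full yet)
step 4: append 71 -> window=[78, 61, 69, 71] -> max=78
step 5: append 18 -> window=[61, 69, 71, 18] -> max=71
step 6: append 60 -> window=[69, 71, 18, 60] -> max=71
Window #3 max = 71

Answer: 71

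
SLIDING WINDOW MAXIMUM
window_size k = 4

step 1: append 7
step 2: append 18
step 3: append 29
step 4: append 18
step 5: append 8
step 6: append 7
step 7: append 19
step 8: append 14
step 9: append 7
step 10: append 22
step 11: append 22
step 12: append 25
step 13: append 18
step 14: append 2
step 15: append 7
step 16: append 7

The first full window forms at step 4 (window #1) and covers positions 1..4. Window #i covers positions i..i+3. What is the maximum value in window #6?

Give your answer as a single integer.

step 1: append 7 -> window=[7] (not full yet)
step 2: append 18 -> window=[7, 18] (not full yet)
step 3: append 29 -> window=[7, 18, 29] (not full yet)
step 4: append 18 -> window=[7, 18, 29, 18] -> max=29
step 5: append 8 -> window=[18, 29, 18, 8] -> max=29
step 6: append 7 -> window=[29, 18, 8, 7] -> max=29
step 7: append 19 -> window=[18, 8, 7, 19] -> max=19
step 8: append 14 -> window=[8, 7, 19, 14] -> max=19
step 9: append 7 -> window=[7, 19, 14, 7] -> max=19
Window #6 max = 19

Answer: 19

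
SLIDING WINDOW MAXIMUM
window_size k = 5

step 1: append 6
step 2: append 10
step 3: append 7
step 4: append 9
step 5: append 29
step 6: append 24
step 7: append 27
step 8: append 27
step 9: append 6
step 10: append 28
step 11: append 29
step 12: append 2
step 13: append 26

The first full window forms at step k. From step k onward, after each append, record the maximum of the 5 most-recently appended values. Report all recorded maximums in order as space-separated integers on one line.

Answer: 29 29 29 29 29 28 29 29 29

Derivation:
step 1: append 6 -> window=[6] (not full yet)
step 2: append 10 -> window=[6, 10] (not full yet)
step 3: append 7 -> window=[6, 10, 7] (not full yet)
step 4: append 9 -> window=[6, 10, 7, 9] (not full yet)
step 5: append 29 -> window=[6, 10, 7, 9, 29] -> max=29
step 6: append 24 -> window=[10, 7, 9, 29, 24] -> max=29
step 7: append 27 -> window=[7, 9, 29, 24, 27] -> max=29
step 8: append 27 -> window=[9, 29, 24, 27, 27] -> max=29
step 9: append 6 -> window=[29, 24, 27, 27, 6] -> max=29
step 10: append 28 -> window=[24, 27, 27, 6, 28] -> max=28
step 11: append 29 -> window=[27, 27, 6, 28, 29] -> max=29
step 12: append 2 -> window=[27, 6, 28, 29, 2] -> max=29
step 13: append 26 -> window=[6, 28, 29, 2, 26] -> max=29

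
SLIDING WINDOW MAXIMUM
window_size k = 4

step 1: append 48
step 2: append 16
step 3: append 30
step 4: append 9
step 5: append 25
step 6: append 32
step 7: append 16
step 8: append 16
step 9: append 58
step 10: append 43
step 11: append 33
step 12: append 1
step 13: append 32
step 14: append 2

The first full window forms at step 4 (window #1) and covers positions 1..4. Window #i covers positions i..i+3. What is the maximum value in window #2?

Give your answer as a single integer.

Answer: 30

Derivation:
step 1: append 48 -> window=[48] (not full yet)
step 2: append 16 -> window=[48, 16] (not full yet)
step 3: append 30 -> window=[48, 16, 30] (not full yet)
step 4: append 9 -> window=[48, 16, 30, 9] -> max=48
step 5: append 25 -> window=[16, 30, 9, 25] -> max=30
Window #2 max = 30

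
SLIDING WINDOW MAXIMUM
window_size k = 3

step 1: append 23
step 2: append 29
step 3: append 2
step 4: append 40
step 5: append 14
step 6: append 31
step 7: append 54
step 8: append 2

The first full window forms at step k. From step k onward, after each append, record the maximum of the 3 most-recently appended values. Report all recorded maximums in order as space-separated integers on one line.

Answer: 29 40 40 40 54 54

Derivation:
step 1: append 23 -> window=[23] (not full yet)
step 2: append 29 -> window=[23, 29] (not full yet)
step 3: append 2 -> window=[23, 29, 2] -> max=29
step 4: append 40 -> window=[29, 2, 40] -> max=40
step 5: append 14 -> window=[2, 40, 14] -> max=40
step 6: append 31 -> window=[40, 14, 31] -> max=40
step 7: append 54 -> window=[14, 31, 54] -> max=54
step 8: append 2 -> window=[31, 54, 2] -> max=54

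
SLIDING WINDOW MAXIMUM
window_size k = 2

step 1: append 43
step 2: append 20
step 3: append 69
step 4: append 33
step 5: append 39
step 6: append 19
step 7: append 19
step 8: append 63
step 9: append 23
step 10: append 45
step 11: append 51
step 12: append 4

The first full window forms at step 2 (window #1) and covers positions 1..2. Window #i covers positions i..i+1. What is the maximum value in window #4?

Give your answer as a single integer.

Answer: 39

Derivation:
step 1: append 43 -> window=[43] (not full yet)
step 2: append 20 -> window=[43, 20] -> max=43
step 3: append 69 -> window=[20, 69] -> max=69
step 4: append 33 -> window=[69, 33] -> max=69
step 5: append 39 -> window=[33, 39] -> max=39
Window #4 max = 39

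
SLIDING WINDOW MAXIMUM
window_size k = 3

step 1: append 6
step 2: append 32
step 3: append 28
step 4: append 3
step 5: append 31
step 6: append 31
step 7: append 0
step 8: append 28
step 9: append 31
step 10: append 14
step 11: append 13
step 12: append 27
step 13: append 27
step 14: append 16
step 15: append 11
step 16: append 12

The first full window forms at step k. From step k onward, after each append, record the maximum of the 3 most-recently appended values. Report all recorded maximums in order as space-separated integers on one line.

step 1: append 6 -> window=[6] (not full yet)
step 2: append 32 -> window=[6, 32] (not full yet)
step 3: append 28 -> window=[6, 32, 28] -> max=32
step 4: append 3 -> window=[32, 28, 3] -> max=32
step 5: append 31 -> window=[28, 3, 31] -> max=31
step 6: append 31 -> window=[3, 31, 31] -> max=31
step 7: append 0 -> window=[31, 31, 0] -> max=31
step 8: append 28 -> window=[31, 0, 28] -> max=31
step 9: append 31 -> window=[0, 28, 31] -> max=31
step 10: append 14 -> window=[28, 31, 14] -> max=31
step 11: append 13 -> window=[31, 14, 13] -> max=31
step 12: append 27 -> window=[14, 13, 27] -> max=27
step 13: append 27 -> window=[13, 27, 27] -> max=27
step 14: append 16 -> window=[27, 27, 16] -> max=27
step 15: append 11 -> window=[27, 16, 11] -> max=27
step 16: append 12 -> window=[16, 11, 12] -> max=16

Answer: 32 32 31 31 31 31 31 31 31 27 27 27 27 16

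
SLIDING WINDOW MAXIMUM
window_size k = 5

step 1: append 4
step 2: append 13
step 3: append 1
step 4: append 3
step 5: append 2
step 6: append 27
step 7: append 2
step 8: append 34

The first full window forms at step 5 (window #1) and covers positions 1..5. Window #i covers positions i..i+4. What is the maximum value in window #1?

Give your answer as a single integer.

Answer: 13

Derivation:
step 1: append 4 -> window=[4] (not full yet)
step 2: append 13 -> window=[4, 13] (not full yet)
step 3: append 1 -> window=[4, 13, 1] (not full yet)
step 4: append 3 -> window=[4, 13, 1, 3] (not full yet)
step 5: append 2 -> window=[4, 13, 1, 3, 2] -> max=13
Window #1 max = 13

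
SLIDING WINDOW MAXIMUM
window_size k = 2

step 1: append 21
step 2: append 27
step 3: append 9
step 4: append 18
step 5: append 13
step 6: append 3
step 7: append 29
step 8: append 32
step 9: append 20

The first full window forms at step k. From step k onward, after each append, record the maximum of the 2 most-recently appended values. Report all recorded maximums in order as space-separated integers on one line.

step 1: append 21 -> window=[21] (not full yet)
step 2: append 27 -> window=[21, 27] -> max=27
step 3: append 9 -> window=[27, 9] -> max=27
step 4: append 18 -> window=[9, 18] -> max=18
step 5: append 13 -> window=[18, 13] -> max=18
step 6: append 3 -> window=[13, 3] -> max=13
step 7: append 29 -> window=[3, 29] -> max=29
step 8: append 32 -> window=[29, 32] -> max=32
step 9: append 20 -> window=[32, 20] -> max=32

Answer: 27 27 18 18 13 29 32 32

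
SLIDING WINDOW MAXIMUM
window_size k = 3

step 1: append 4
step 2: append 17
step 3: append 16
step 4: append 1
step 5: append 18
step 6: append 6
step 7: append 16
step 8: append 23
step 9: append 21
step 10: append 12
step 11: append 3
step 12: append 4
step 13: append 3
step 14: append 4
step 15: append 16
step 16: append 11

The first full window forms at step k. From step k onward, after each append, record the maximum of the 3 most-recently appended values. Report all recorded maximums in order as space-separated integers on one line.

Answer: 17 17 18 18 18 23 23 23 21 12 4 4 16 16

Derivation:
step 1: append 4 -> window=[4] (not full yet)
step 2: append 17 -> window=[4, 17] (not full yet)
step 3: append 16 -> window=[4, 17, 16] -> max=17
step 4: append 1 -> window=[17, 16, 1] -> max=17
step 5: append 18 -> window=[16, 1, 18] -> max=18
step 6: append 6 -> window=[1, 18, 6] -> max=18
step 7: append 16 -> window=[18, 6, 16] -> max=18
step 8: append 23 -> window=[6, 16, 23] -> max=23
step 9: append 21 -> window=[16, 23, 21] -> max=23
step 10: append 12 -> window=[23, 21, 12] -> max=23
step 11: append 3 -> window=[21, 12, 3] -> max=21
step 12: append 4 -> window=[12, 3, 4] -> max=12
step 13: append 3 -> window=[3, 4, 3] -> max=4
step 14: append 4 -> window=[4, 3, 4] -> max=4
step 15: append 16 -> window=[3, 4, 16] -> max=16
step 16: append 11 -> window=[4, 16, 11] -> max=16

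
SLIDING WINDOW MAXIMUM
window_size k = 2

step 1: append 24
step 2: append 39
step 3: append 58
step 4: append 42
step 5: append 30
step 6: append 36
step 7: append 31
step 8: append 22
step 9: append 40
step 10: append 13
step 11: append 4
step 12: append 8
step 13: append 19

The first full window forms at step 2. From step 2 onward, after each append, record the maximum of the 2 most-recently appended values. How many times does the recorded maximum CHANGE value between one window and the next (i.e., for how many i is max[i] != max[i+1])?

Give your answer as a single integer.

step 1: append 24 -> window=[24] (not full yet)
step 2: append 39 -> window=[24, 39] -> max=39
step 3: append 58 -> window=[39, 58] -> max=58
step 4: append 42 -> window=[58, 42] -> max=58
step 5: append 30 -> window=[42, 30] -> max=42
step 6: append 36 -> window=[30, 36] -> max=36
step 7: append 31 -> window=[36, 31] -> max=36
step 8: append 22 -> window=[31, 22] -> max=31
step 9: append 40 -> window=[22, 40] -> max=40
step 10: append 13 -> window=[40, 13] -> max=40
step 11: append 4 -> window=[13, 4] -> max=13
step 12: append 8 -> window=[4, 8] -> max=8
step 13: append 19 -> window=[8, 19] -> max=19
Recorded maximums: 39 58 58 42 36 36 31 40 40 13 8 19
Changes between consecutive maximums: 8

Answer: 8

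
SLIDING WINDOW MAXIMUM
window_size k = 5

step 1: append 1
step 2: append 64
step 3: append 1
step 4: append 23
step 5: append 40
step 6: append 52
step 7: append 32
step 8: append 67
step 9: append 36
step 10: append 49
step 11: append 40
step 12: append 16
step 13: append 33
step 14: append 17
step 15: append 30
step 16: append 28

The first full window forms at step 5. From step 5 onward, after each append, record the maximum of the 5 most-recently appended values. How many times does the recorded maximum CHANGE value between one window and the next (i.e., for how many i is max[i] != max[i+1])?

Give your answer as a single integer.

step 1: append 1 -> window=[1] (not full yet)
step 2: append 64 -> window=[1, 64] (not full yet)
step 3: append 1 -> window=[1, 64, 1] (not full yet)
step 4: append 23 -> window=[1, 64, 1, 23] (not full yet)
step 5: append 40 -> window=[1, 64, 1, 23, 40] -> max=64
step 6: append 52 -> window=[64, 1, 23, 40, 52] -> max=64
step 7: append 32 -> window=[1, 23, 40, 52, 32] -> max=52
step 8: append 67 -> window=[23, 40, 52, 32, 67] -> max=67
step 9: append 36 -> window=[40, 52, 32, 67, 36] -> max=67
step 10: append 49 -> window=[52, 32, 67, 36, 49] -> max=67
step 11: append 40 -> window=[32, 67, 36, 49, 40] -> max=67
step 12: append 16 -> window=[67, 36, 49, 40, 16] -> max=67
step 13: append 33 -> window=[36, 49, 40, 16, 33] -> max=49
step 14: append 17 -> window=[49, 40, 16, 33, 17] -> max=49
step 15: append 30 -> window=[40, 16, 33, 17, 30] -> max=40
step 16: append 28 -> window=[16, 33, 17, 30, 28] -> max=33
Recorded maximums: 64 64 52 67 67 67 67 67 49 49 40 33
Changes between consecutive maximums: 5

Answer: 5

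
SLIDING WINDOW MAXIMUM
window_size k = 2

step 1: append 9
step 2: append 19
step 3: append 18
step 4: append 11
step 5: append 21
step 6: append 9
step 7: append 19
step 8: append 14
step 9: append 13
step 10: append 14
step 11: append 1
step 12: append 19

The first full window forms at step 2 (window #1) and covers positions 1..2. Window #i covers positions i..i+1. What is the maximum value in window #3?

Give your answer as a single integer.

step 1: append 9 -> window=[9] (not full yet)
step 2: append 19 -> window=[9, 19] -> max=19
step 3: append 18 -> window=[19, 18] -> max=19
step 4: append 11 -> window=[18, 11] -> max=18
Window #3 max = 18

Answer: 18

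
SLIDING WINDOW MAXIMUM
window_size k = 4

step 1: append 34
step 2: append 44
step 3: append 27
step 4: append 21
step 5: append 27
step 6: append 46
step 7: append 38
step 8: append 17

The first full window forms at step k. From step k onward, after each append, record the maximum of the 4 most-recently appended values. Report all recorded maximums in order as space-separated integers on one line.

Answer: 44 44 46 46 46

Derivation:
step 1: append 34 -> window=[34] (not full yet)
step 2: append 44 -> window=[34, 44] (not full yet)
step 3: append 27 -> window=[34, 44, 27] (not full yet)
step 4: append 21 -> window=[34, 44, 27, 21] -> max=44
step 5: append 27 -> window=[44, 27, 21, 27] -> max=44
step 6: append 46 -> window=[27, 21, 27, 46] -> max=46
step 7: append 38 -> window=[21, 27, 46, 38] -> max=46
step 8: append 17 -> window=[27, 46, 38, 17] -> max=46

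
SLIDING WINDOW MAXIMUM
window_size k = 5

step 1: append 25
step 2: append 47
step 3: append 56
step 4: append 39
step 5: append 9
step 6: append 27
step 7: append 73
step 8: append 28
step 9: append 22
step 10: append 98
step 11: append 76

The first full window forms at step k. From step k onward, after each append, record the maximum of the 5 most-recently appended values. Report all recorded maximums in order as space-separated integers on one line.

Answer: 56 56 73 73 73 98 98

Derivation:
step 1: append 25 -> window=[25] (not full yet)
step 2: append 47 -> window=[25, 47] (not full yet)
step 3: append 56 -> window=[25, 47, 56] (not full yet)
step 4: append 39 -> window=[25, 47, 56, 39] (not full yet)
step 5: append 9 -> window=[25, 47, 56, 39, 9] -> max=56
step 6: append 27 -> window=[47, 56, 39, 9, 27] -> max=56
step 7: append 73 -> window=[56, 39, 9, 27, 73] -> max=73
step 8: append 28 -> window=[39, 9, 27, 73, 28] -> max=73
step 9: append 22 -> window=[9, 27, 73, 28, 22] -> max=73
step 10: append 98 -> window=[27, 73, 28, 22, 98] -> max=98
step 11: append 76 -> window=[73, 28, 22, 98, 76] -> max=98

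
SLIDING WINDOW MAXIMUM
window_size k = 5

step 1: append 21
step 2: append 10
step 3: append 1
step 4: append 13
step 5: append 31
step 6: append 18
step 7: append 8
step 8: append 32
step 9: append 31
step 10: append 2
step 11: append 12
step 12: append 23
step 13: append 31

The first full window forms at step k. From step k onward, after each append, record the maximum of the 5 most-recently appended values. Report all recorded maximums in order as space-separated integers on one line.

step 1: append 21 -> window=[21] (not full yet)
step 2: append 10 -> window=[21, 10] (not full yet)
step 3: append 1 -> window=[21, 10, 1] (not full yet)
step 4: append 13 -> window=[21, 10, 1, 13] (not full yet)
step 5: append 31 -> window=[21, 10, 1, 13, 31] -> max=31
step 6: append 18 -> window=[10, 1, 13, 31, 18] -> max=31
step 7: append 8 -> window=[1, 13, 31, 18, 8] -> max=31
step 8: append 32 -> window=[13, 31, 18, 8, 32] -> max=32
step 9: append 31 -> window=[31, 18, 8, 32, 31] -> max=32
step 10: append 2 -> window=[18, 8, 32, 31, 2] -> max=32
step 11: append 12 -> window=[8, 32, 31, 2, 12] -> max=32
step 12: append 23 -> window=[32, 31, 2, 12, 23] -> max=32
step 13: append 31 -> window=[31, 2, 12, 23, 31] -> max=31

Answer: 31 31 31 32 32 32 32 32 31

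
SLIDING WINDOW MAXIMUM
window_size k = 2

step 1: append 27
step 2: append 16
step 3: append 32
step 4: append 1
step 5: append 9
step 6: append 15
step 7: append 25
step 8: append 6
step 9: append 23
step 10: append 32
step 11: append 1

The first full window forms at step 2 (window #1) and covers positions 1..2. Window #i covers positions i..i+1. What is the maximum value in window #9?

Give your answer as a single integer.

Answer: 32

Derivation:
step 1: append 27 -> window=[27] (not full yet)
step 2: append 16 -> window=[27, 16] -> max=27
step 3: append 32 -> window=[16, 32] -> max=32
step 4: append 1 -> window=[32, 1] -> max=32
step 5: append 9 -> window=[1, 9] -> max=9
step 6: append 15 -> window=[9, 15] -> max=15
step 7: append 25 -> window=[15, 25] -> max=25
step 8: append 6 -> window=[25, 6] -> max=25
step 9: append 23 -> window=[6, 23] -> max=23
step 10: append 32 -> window=[23, 32] -> max=32
Window #9 max = 32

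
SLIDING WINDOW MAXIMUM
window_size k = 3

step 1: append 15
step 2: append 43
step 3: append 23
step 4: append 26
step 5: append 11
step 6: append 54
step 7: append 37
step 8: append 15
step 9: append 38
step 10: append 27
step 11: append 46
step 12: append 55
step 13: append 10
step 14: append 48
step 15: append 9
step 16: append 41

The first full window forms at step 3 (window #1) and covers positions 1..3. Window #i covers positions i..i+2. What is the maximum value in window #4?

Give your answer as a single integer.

Answer: 54

Derivation:
step 1: append 15 -> window=[15] (not full yet)
step 2: append 43 -> window=[15, 43] (not full yet)
step 3: append 23 -> window=[15, 43, 23] -> max=43
step 4: append 26 -> window=[43, 23, 26] -> max=43
step 5: append 11 -> window=[23, 26, 11] -> max=26
step 6: append 54 -> window=[26, 11, 54] -> max=54
Window #4 max = 54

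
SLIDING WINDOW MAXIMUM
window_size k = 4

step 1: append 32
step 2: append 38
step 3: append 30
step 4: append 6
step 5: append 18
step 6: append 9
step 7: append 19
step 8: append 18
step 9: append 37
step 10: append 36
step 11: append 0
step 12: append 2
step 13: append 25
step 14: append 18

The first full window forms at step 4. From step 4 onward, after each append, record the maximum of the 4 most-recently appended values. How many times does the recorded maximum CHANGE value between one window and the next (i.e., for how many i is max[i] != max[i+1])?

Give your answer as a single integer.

Answer: 5

Derivation:
step 1: append 32 -> window=[32] (not full yet)
step 2: append 38 -> window=[32, 38] (not full yet)
step 3: append 30 -> window=[32, 38, 30] (not full yet)
step 4: append 6 -> window=[32, 38, 30, 6] -> max=38
step 5: append 18 -> window=[38, 30, 6, 18] -> max=38
step 6: append 9 -> window=[30, 6, 18, 9] -> max=30
step 7: append 19 -> window=[6, 18, 9, 19] -> max=19
step 8: append 18 -> window=[18, 9, 19, 18] -> max=19
step 9: append 37 -> window=[9, 19, 18, 37] -> max=37
step 10: append 36 -> window=[19, 18, 37, 36] -> max=37
step 11: append 0 -> window=[18, 37, 36, 0] -> max=37
step 12: append 2 -> window=[37, 36, 0, 2] -> max=37
step 13: append 25 -> window=[36, 0, 2, 25] -> max=36
step 14: append 18 -> window=[0, 2, 25, 18] -> max=25
Recorded maximums: 38 38 30 19 19 37 37 37 37 36 25
Changes between consecutive maximums: 5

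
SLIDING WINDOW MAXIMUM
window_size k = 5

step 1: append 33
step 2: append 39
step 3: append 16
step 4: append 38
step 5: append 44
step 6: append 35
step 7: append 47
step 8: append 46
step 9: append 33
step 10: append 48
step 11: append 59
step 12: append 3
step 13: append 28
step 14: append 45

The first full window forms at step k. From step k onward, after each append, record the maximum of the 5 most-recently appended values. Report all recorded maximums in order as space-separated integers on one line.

step 1: append 33 -> window=[33] (not full yet)
step 2: append 39 -> window=[33, 39] (not full yet)
step 3: append 16 -> window=[33, 39, 16] (not full yet)
step 4: append 38 -> window=[33, 39, 16, 38] (not full yet)
step 5: append 44 -> window=[33, 39, 16, 38, 44] -> max=44
step 6: append 35 -> window=[39, 16, 38, 44, 35] -> max=44
step 7: append 47 -> window=[16, 38, 44, 35, 47] -> max=47
step 8: append 46 -> window=[38, 44, 35, 47, 46] -> max=47
step 9: append 33 -> window=[44, 35, 47, 46, 33] -> max=47
step 10: append 48 -> window=[35, 47, 46, 33, 48] -> max=48
step 11: append 59 -> window=[47, 46, 33, 48, 59] -> max=59
step 12: append 3 -> window=[46, 33, 48, 59, 3] -> max=59
step 13: append 28 -> window=[33, 48, 59, 3, 28] -> max=59
step 14: append 45 -> window=[48, 59, 3, 28, 45] -> max=59

Answer: 44 44 47 47 47 48 59 59 59 59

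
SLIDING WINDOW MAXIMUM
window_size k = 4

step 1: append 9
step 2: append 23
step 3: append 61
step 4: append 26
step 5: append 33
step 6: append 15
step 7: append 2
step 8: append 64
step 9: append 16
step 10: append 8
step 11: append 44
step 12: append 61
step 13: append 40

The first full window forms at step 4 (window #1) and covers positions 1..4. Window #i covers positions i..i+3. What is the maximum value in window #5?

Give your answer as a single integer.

Answer: 64

Derivation:
step 1: append 9 -> window=[9] (not full yet)
step 2: append 23 -> window=[9, 23] (not full yet)
step 3: append 61 -> window=[9, 23, 61] (not full yet)
step 4: append 26 -> window=[9, 23, 61, 26] -> max=61
step 5: append 33 -> window=[23, 61, 26, 33] -> max=61
step 6: append 15 -> window=[61, 26, 33, 15] -> max=61
step 7: append 2 -> window=[26, 33, 15, 2] -> max=33
step 8: append 64 -> window=[33, 15, 2, 64] -> max=64
Window #5 max = 64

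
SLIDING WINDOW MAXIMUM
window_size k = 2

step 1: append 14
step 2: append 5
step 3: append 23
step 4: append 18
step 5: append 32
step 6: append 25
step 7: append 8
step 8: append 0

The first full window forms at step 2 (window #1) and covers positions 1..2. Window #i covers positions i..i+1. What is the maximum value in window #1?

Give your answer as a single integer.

step 1: append 14 -> window=[14] (not full yet)
step 2: append 5 -> window=[14, 5] -> max=14
Window #1 max = 14

Answer: 14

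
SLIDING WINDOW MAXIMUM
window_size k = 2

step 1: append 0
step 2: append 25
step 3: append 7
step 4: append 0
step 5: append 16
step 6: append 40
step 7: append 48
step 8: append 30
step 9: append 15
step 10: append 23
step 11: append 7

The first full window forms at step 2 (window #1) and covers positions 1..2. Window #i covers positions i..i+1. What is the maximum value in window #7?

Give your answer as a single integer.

Answer: 48

Derivation:
step 1: append 0 -> window=[0] (not full yet)
step 2: append 25 -> window=[0, 25] -> max=25
step 3: append 7 -> window=[25, 7] -> max=25
step 4: append 0 -> window=[7, 0] -> max=7
step 5: append 16 -> window=[0, 16] -> max=16
step 6: append 40 -> window=[16, 40] -> max=40
step 7: append 48 -> window=[40, 48] -> max=48
step 8: append 30 -> window=[48, 30] -> max=48
Window #7 max = 48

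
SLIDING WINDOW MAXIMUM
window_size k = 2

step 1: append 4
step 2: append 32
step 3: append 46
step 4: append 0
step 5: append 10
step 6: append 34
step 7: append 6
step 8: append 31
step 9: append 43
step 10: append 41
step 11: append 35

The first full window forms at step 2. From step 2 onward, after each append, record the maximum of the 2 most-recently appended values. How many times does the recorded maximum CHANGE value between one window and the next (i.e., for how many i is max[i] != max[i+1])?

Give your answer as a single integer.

Answer: 6

Derivation:
step 1: append 4 -> window=[4] (not full yet)
step 2: append 32 -> window=[4, 32] -> max=32
step 3: append 46 -> window=[32, 46] -> max=46
step 4: append 0 -> window=[46, 0] -> max=46
step 5: append 10 -> window=[0, 10] -> max=10
step 6: append 34 -> window=[10, 34] -> max=34
step 7: append 6 -> window=[34, 6] -> max=34
step 8: append 31 -> window=[6, 31] -> max=31
step 9: append 43 -> window=[31, 43] -> max=43
step 10: append 41 -> window=[43, 41] -> max=43
step 11: append 35 -> window=[41, 35] -> max=41
Recorded maximums: 32 46 46 10 34 34 31 43 43 41
Changes between consecutive maximums: 6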